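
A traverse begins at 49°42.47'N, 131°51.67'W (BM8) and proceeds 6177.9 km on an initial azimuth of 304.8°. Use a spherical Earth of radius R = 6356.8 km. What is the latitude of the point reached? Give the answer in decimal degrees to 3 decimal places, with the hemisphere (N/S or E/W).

BM8: φ = +49.70783°, λ = -131.86117°
δ = d/R = 6177.9/6356.8 = 0.971857 rad
φ₂ = arcsin(sin φ₁ cos δ + cos φ₁ sin δ cos θ)
   = arcsin(0.76276·0.56377 + 0.64669·0.82593·0.57071) = 47.29422°
λ₂ = λ₁ + atan2(sin θ sin δ cos φ₁, cos δ − sin φ₁ sin φ₂) = 138.56442°

47.294°N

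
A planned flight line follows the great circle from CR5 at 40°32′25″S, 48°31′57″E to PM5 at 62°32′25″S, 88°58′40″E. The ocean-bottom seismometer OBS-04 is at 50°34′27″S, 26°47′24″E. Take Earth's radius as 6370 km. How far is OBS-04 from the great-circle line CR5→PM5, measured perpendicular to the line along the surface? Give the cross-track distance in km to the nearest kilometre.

2000 km

CR5: φ = -40.54028°, λ = +48.53250°
PM5: φ = -62.54028°, λ = +88.97778°
OBS-04: φ = -50.57417°, λ = +26.79000°
δ₁₃ = central angle CR5→OBS-04 = 0.316374 rad  (haversine)
θ₁₃ = bearing CR5→OBS-04 = 229.126°,  θ₁₂ = bearing CR5→PM5 = 146.163°
dₓₜ = R·arcsin(sin δ₁₃ · sin(θ₁₃ − θ₁₂)) = 6370·arcsin(0.31112·sin(82.963°)) = 1999.600 km
|dₓₜ| = 1999.600 km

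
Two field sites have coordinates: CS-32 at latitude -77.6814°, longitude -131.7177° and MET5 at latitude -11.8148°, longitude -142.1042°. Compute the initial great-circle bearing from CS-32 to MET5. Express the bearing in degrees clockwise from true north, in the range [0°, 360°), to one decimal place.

348.9°

Δλ = -10.3865°
y = sin Δλ · cos φ₂ = -0.176468
x = cos φ₁ sin φ₂ − sin φ₁ cos φ₂ cos Δλ = 0.896926
θ = atan2(y, x) = -11.1306° → 348.8694° (mod 360°)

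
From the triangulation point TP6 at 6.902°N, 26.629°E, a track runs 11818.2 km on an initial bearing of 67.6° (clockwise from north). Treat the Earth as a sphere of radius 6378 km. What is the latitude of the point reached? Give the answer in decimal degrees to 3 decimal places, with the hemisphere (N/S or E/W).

19.262°N

δ = d/R = 11818.2/6378 = 1.852963 rad
φ₂ = arcsin(sin φ₁ cos δ + cos φ₁ sin δ cos θ)
   = arcsin(0.12017·-0.27844 + 0.99275·0.96045·0.38107) = 19.26198°
λ₂ = λ₁ + atan2(sin θ sin δ cos φ₁, cos δ − sin φ₁ sin φ₂) = 136.46947°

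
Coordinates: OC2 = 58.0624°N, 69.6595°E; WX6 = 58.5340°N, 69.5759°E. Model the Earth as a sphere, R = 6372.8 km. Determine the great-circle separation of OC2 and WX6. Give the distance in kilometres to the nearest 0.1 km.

Δφ = 0.4716°,  Δλ = -0.0836°
a = sin²(Δφ/2) + cos φ₁ cos φ₂ sin²(Δλ/2) = 0.000017
c = 2·arcsin(√a) = 0.008267 rad = 0.4736°
d = R·c = 6372.8 × 0.008267 = 52.7 km

52.7 km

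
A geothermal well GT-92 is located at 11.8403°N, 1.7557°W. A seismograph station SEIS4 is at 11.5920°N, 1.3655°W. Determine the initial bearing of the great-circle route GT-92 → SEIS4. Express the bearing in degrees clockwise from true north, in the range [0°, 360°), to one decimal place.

Δλ = 0.3902°
y = sin Δλ · cos φ₂ = 0.006671
x = cos φ₁ sin φ₂ − sin φ₁ cos φ₂ cos Δλ = -0.004329
θ = atan2(y, x) = 122.9793° → 122.9793° (mod 360°)

123.0°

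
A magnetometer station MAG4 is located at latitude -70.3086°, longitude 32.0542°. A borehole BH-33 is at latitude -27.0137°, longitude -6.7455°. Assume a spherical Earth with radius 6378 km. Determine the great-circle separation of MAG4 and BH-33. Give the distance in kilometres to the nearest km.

Δφ = 43.2949°,  Δλ = -38.7997°
a = sin²(Δφ/2) + cos φ₁ cos φ₂ sin²(Δλ/2) = 0.169203
c = 2·arcsin(√a) = 0.847854 rad = 48.5785°
d = R·c = 6378 × 0.847854 = 5407.6 km

5408 km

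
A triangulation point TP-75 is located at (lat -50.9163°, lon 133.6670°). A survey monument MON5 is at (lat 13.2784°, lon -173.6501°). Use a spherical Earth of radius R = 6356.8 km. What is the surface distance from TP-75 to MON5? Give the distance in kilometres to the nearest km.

Δφ = 64.1947°,  Δλ = 52.6829°
a = sin²(Δφ/2) + cos φ₁ cos φ₂ sin²(Δλ/2) = 0.403153
c = 2·arcsin(√a) = 1.375870 rad = 78.8315°
d = R·c = 6356.8 × 1.375870 = 8746.1 km

8746 km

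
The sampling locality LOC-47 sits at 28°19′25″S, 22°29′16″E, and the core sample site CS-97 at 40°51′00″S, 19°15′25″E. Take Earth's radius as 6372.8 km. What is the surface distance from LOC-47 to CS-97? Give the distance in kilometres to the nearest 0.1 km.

1424.0 km

LOC-47: φ = -28.32361°, λ = +22.48778°
CS-97: φ = -40.85000°, λ = +19.25694°
Δφ = -12.5264°,  Δλ = -3.2308°
a = sin²(Δφ/2) + cos φ₁ cos φ₂ sin²(Δλ/2) = 0.012431
c = 2·arcsin(√a) = 0.223454 rad = 12.8030°
d = R·c = 6372.8 × 0.223454 = 1424.0 km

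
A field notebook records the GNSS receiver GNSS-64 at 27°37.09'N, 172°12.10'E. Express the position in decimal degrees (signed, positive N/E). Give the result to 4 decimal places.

lat: 27.6182° N → +27.6182°
lon: 172.2017° E → +172.2017°

+27.6182°, +172.2017°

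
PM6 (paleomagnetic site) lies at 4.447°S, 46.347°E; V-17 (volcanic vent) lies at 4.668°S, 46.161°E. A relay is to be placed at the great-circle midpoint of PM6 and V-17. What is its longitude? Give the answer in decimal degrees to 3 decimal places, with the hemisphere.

46.254°E

Bx = cos φ₂ cos Δλ = 0.996678,  By = cos φ₂ sin Δλ = -0.003236
φₘ = atan2(sin φ₁ + sin φ₂, √((cos φ₁ + Bx)² + By²)) = -4.55751°
λₘ = λ₁ + atan2(By, cos φ₁ + Bx) = 46.25401°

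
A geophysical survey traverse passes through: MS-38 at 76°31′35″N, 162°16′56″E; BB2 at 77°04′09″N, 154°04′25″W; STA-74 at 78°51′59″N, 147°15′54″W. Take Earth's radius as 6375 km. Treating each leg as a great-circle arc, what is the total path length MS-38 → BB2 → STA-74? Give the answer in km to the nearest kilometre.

1340 km

MS-38: φ = +76.52639°, λ = +162.28222°
BB2: φ = +77.06917°, λ = -154.07361°
STA-74: φ = +78.86639°, λ = -147.26500°
MS-38→BB2: c = 0.170229 rad, d = 1085.21 km
BB2→STA-74: c = 0.039919 rad, d = 254.48 km
Total = 1085.21 + 254.48 = 1339.69 km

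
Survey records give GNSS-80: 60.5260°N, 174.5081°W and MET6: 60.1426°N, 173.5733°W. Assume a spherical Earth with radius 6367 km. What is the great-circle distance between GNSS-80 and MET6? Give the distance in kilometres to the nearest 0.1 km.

66.8 km

Δφ = -0.3834°,  Δλ = 0.9348°
a = sin²(Δφ/2) + cos φ₁ cos φ₂ sin²(Δλ/2) = 0.000027
c = 2·arcsin(√a) = 0.010487 rad = 0.6009°
d = R·c = 6367 × 0.010487 = 66.8 km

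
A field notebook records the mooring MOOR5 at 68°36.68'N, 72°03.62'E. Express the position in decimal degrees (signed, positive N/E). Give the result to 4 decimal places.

lat: 68.6113° N → +68.6113°
lon: 72.0603° E → +72.0603°

+68.6113°, +72.0603°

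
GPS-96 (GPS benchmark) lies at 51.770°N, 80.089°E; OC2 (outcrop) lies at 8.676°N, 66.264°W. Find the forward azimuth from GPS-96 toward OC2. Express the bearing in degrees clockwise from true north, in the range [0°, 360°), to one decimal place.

323.5°

Δλ = -146.3530°
y = sin Δλ · cos φ₂ = -0.547734
x = cos φ₁ sin φ₂ − sin φ₁ cos φ₂ cos Δλ = 0.739794
θ = atan2(y, x) = -36.5158° → 323.4842° (mod 360°)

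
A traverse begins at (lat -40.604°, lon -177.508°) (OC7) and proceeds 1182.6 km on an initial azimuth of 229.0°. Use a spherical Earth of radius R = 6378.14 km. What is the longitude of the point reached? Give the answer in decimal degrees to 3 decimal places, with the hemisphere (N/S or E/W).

170.718°E

δ = d/R = 1182.6/6378.14 = 0.185415 rad
φ₂ = arcsin(sin φ₁ cos δ + cos φ₁ sin δ cos θ)
   = arcsin(-0.65083·0.98286 + 0.75923·0.18435·-0.65606) = -47.01214°
λ₂ = λ₁ + atan2(sin θ sin δ cos φ₁, cos δ − sin φ₁ sin φ₂) = 170.71780°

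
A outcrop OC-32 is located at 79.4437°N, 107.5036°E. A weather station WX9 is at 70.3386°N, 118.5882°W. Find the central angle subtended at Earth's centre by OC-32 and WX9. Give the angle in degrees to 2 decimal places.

27.99°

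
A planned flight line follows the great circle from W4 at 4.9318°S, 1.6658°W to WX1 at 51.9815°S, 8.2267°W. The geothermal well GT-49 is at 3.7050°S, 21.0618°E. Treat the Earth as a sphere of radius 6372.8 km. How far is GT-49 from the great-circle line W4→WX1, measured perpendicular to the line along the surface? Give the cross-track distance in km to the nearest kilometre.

δ₁₃ = central angle W4→GT-49 = 0.396102 rad  (haversine)
θ₁₃ = bearing W4→GT-49 = 87.809°,  θ₁₂ = bearing W4→WX1 = 185.489°
dₓₜ = R·arcsin(sin δ₁₃ · sin(θ₁₃ − θ₁₂)) = 6372.8·arcsin(0.38582·sin(-97.680°)) = -2500.389 km
|dₓₜ| = 2500.389 km

2500 km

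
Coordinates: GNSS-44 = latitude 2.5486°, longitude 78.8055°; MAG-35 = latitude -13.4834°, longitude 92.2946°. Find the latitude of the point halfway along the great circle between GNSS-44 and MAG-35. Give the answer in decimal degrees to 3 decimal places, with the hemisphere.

Bx = cos φ₂ cos Δλ = 0.945612,  By = cos φ₂ sin Δλ = 0.226831
φₘ = atan2(sin φ₁ + sin φ₂, √((cos φ₁ + Bx)² + By²)) = -5.50526°
λₘ = λ₁ + atan2(By, cos φ₁ + Bx) = 85.45872°

5.505°S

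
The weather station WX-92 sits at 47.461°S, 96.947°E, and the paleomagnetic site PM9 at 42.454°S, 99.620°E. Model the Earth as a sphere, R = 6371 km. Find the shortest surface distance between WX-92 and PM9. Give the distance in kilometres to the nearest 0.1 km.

595.1 km

Δφ = 5.0070°,  Δλ = 2.6730°
a = sin²(Δφ/2) + cos φ₁ cos φ₂ sin²(Δλ/2) = 0.002179
c = 2·arcsin(√a) = 0.093401 rad = 5.3515°
d = R·c = 6371 × 0.093401 = 595.1 km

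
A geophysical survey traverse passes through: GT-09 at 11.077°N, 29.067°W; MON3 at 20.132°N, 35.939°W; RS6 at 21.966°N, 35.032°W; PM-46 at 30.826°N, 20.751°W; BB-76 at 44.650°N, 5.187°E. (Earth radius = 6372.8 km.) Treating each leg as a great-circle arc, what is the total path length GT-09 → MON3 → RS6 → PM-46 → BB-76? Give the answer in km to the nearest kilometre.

GT-09→MON3: c = 0.195667 rad, d = 1246.95 km
MON3→RS6: c = 0.035254 rad, d = 224.67 km
RS6→PM-46: c = 0.271173 rad, d = 1728.13 km
PM-46→BB-76: c = 0.428726 rad, d = 2732.19 km
Total = 1246.95 + 224.67 + 1728.13 + 2732.19 = 5931.93 km

5932 km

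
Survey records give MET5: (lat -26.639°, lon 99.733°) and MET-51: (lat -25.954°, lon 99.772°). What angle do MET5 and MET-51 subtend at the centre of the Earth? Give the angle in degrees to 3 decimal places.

0.686°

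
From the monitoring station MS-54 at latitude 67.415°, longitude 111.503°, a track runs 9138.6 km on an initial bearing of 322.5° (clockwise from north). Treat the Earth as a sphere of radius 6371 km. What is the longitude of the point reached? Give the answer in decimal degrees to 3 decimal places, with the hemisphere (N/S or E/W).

26.653°W

δ = d/R = 9138.6/6371 = 1.434406 rad
φ₂ = arcsin(sin φ₁ cos δ + cos φ₁ sin δ cos θ)
   = arcsin(0.92331·0.13597 + 0.38405·0.99071·0.79335) = 25.30275°
λ₂ = λ₁ + atan2(sin θ sin δ cos φ₁, cos δ − sin φ₁ sin φ₂) = -26.65267°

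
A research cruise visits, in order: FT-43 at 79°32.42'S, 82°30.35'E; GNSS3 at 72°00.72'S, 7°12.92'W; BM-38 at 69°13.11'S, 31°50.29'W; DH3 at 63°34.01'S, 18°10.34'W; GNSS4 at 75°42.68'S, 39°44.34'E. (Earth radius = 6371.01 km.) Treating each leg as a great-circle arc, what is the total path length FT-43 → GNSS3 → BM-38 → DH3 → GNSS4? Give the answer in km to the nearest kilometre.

6587 km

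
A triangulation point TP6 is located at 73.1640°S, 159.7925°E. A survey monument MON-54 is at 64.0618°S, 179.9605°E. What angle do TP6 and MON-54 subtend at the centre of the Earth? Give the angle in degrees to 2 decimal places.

11.58°

Δφ = 9.1022°,  Δλ = 20.1680°
a = sin²(Δφ/2) + cos φ₁ cos φ₂ sin²(Δλ/2) = 0.010180
c = 2·arcsin(√a) = 0.202136 rad = 11.5815°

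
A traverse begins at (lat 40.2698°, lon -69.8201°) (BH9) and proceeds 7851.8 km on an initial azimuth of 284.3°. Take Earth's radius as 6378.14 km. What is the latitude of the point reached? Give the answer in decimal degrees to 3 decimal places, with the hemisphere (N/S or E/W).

23.147°N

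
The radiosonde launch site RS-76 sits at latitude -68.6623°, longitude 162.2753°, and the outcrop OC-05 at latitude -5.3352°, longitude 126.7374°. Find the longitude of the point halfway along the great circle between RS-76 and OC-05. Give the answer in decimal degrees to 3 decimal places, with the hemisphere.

136.036°E

Bx = cos φ₂ cos Δλ = 0.810206,  By = cos φ₂ sin Δλ = -0.578723
φₘ = atan2(sin φ₁ + sin φ₂, √((cos φ₁ + Bx)² + By²)) = -38.04800°
λₘ = λ₁ + atan2(By, cos φ₁ + Bx) = 136.03567°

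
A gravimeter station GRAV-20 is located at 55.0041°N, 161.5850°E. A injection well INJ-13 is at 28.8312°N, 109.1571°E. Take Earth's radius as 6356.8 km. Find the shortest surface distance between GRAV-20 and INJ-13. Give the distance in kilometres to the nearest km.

Δφ = -26.1729°,  Δλ = -52.4279°
a = sin²(Δφ/2) + cos φ₁ cos φ₂ sin²(Δλ/2) = 0.149300
c = 2·arcsin(√a) = 0.793437 rad = 45.4606°
d = R·c = 6356.8 × 0.793437 = 5043.7 km

5044 km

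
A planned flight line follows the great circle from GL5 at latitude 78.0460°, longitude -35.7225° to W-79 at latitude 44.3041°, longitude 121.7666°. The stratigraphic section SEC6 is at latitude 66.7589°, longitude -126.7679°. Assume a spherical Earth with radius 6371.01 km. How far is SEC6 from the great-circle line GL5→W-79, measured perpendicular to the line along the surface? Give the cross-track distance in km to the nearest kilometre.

δ₁₃ = central angle GL5→SEC6 = 0.456875 rad  (haversine)
θ₁₃ = bearing GL5→SEC6 = 296.576°,  θ₁₂ = bearing GL5→W-79 = 19.095°
dₓₜ = R·arcsin(sin δ₁₃ · sin(θ₁₃ − θ₁₂)) = 6371.01·arcsin(0.44115·sin(277.481°)) = -2884.130 km
|dₓₜ| = 2884.130 km

2884 km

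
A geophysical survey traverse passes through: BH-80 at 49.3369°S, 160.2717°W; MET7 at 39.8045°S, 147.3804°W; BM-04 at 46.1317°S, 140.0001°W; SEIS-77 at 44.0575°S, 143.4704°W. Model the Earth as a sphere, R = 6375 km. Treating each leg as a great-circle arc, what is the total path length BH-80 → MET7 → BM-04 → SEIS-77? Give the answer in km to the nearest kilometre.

2751 km

BH-80→MET7: c = 0.230401 rad, d = 1468.81 km
MET7→BM-04: c = 0.145054 rad, d = 924.72 km
BM-04→SEIS-77: c = 0.056015 rad, d = 357.09 km
Total = 1468.81 + 924.72 + 357.09 = 2750.62 km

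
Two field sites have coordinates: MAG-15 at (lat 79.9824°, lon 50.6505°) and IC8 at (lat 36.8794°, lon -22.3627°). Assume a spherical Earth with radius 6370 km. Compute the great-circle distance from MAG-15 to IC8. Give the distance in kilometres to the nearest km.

5651 km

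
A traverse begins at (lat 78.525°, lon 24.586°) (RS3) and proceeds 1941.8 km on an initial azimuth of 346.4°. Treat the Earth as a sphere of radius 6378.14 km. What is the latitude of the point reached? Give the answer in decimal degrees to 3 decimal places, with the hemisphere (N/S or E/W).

δ = d/R = 1941.8/6378.14 = 0.304446 rad
φ₂ = arcsin(sin φ₁ cos δ + cos φ₁ sin δ cos θ)
   = arcsin(0.98001·0.95401 + 0.19894·0.29976·0.97196) = 83.17181°
λ₂ = λ₁ + atan2(sin θ sin δ cos φ₁, cos δ − sin φ₁ sin φ₂) = -119.05332°

83.172°N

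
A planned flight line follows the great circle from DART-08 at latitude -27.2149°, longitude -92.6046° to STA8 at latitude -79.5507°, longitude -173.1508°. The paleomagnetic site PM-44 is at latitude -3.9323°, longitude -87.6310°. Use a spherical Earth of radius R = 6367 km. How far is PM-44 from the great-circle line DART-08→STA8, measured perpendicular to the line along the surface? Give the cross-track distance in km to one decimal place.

29.4 km

δ₁₃ = central angle DART-08→PM-44 = 0.414728 rad  (haversine)
θ₁₃ = bearing DART-08→PM-44 = 12.395°,  θ₁₂ = bearing DART-08→STA8 = 191.739°
dₓₜ = R·arcsin(sin δ₁₃ · sin(θ₁₃ − θ₁₂)) = 6367·arcsin(0.40294·sin(-179.344°)) = -29.376 km
|dₓₜ| = 29.376 km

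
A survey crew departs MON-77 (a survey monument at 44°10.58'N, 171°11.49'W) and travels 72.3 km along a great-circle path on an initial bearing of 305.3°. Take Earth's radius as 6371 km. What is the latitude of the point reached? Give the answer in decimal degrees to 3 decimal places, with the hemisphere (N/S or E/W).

MON-77: φ = +44.17633°, λ = -171.19150°
δ = d/R = 72.3/6371 = 0.011348 rad
φ₂ = arcsin(sin φ₁ cos δ + cos φ₁ sin δ cos θ)
   = arcsin(0.69687·0.99994 + 0.71720·0.01135·0.57786) = 44.54965°
λ₂ = λ₁ + atan2(sin θ sin δ cos φ₁, cos δ − sin φ₁ sin φ₂) = -171.93614°

44.550°N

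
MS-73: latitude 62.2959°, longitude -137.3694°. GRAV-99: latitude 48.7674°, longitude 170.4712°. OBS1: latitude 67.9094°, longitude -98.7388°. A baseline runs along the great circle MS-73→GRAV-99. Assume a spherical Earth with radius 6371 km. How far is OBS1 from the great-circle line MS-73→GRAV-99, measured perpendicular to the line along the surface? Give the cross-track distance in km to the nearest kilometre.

δ₁₃ = central angle MS-73→OBS1 = 0.294499 rad  (haversine)
θ₁₃ = bearing MS-73→OBS1 = 53.985°,  θ₁₂ = bearing MS-73→GRAV-99 = 269.079°
dₓₜ = R·arcsin(sin δ₁₃ · sin(θ₁₃ − θ₁₂)) = 6371·arcsin(0.29026·sin(-215.094°)) = 1068.181 km
|dₓₜ| = 1068.181 km

1068 km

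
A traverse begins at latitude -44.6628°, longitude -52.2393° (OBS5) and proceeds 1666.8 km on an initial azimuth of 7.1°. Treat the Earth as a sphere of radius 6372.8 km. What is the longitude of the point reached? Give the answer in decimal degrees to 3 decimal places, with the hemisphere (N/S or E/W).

50.129°W

δ = d/R = 1666.8/6372.8 = 0.261549 rad
φ₂ = arcsin(sin φ₁ cos δ + cos φ₁ sin δ cos θ)
   = arcsin(-0.70293·0.96599 + 0.71126·0.25858·0.99233) = -29.77019°
λ₂ = λ₁ + atan2(sin θ sin δ cos φ₁, cos δ − sin φ₁ sin φ₂) = -50.12920°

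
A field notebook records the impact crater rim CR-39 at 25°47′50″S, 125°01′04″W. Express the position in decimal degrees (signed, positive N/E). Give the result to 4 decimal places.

-25.7972°, -125.0178°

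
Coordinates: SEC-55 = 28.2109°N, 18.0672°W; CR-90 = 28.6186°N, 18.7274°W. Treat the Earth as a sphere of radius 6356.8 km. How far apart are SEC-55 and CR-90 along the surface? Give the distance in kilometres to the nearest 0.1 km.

Δφ = 0.4077°,  Δλ = -0.6602°
a = sin²(Δφ/2) + cos φ₁ cos φ₂ sin²(Δλ/2) = 0.000038
c = 2·arcsin(√a) = 0.012383 rad = 0.7095°
d = R·c = 6356.8 × 0.012383 = 78.7 km

78.7 km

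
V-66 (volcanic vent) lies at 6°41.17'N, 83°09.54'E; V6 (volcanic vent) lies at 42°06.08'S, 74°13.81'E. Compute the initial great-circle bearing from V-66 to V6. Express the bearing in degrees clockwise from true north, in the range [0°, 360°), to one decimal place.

V-66: φ = +6.68617°, λ = +83.15900°
V6: φ = -42.10133°, λ = +74.23017°
Δλ = -8.9288°
y = sin Δλ · cos φ₂ = -0.115158
x = cos φ₁ sin φ₂ − sin φ₁ cos φ₂ cos Δλ = -0.751224
θ = atan2(y, x) = -171.2848° → 188.7152° (mod 360°)

188.7°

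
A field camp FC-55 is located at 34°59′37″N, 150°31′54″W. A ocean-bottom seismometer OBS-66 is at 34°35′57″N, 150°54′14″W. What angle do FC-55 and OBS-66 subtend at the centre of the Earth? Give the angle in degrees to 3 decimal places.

0.499°

FC-55: φ = +34.99361°, λ = -150.53167°
OBS-66: φ = +34.59917°, λ = -150.90389°
Δφ = -0.3944°,  Δλ = -0.3722°
a = sin²(Δφ/2) + cos φ₁ cos φ₂ sin²(Δλ/2) = 0.000019
c = 2·arcsin(√a) = 0.008709 rad = 0.4990°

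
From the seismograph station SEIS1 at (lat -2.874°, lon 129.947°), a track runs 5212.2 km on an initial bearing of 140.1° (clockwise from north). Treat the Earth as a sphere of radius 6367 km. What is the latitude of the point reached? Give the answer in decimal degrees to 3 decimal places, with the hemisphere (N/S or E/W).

δ = d/R = 5212.2/6367 = 0.818627 rad
φ₂ = arcsin(sin φ₁ cos δ + cos φ₁ sin δ cos θ)
   = arcsin(-0.05014·0.68322 + 0.99874·0.73021·-0.76717) = -36.42305°
λ₂ = λ₁ + atan2(sin θ sin δ cos φ₁, cos δ − sin φ₁ sin φ₂) = 165.54559°

36.423°S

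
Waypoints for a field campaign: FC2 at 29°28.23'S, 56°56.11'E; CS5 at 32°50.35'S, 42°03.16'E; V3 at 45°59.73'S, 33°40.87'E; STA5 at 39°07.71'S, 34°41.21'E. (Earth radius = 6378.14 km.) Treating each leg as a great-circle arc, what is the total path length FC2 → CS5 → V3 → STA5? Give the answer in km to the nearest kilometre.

3864 km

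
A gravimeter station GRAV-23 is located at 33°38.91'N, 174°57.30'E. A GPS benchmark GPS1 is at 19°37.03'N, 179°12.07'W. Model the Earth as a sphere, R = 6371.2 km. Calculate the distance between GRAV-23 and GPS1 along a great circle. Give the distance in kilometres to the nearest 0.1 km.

1664.0 km

GRAV-23: φ = +33.64850°, λ = +174.95500°
GPS1: φ = +19.61717°, λ = -179.20117°
Δφ = -14.0313°,  Δλ = 5.8438°
a = sin²(Δφ/2) + cos φ₁ cos φ₂ sin²(Δλ/2) = 0.016956
c = 2·arcsin(√a) = 0.261171 rad = 14.9640°
d = R·c = 6371.2 × 0.261171 = 1664.0 km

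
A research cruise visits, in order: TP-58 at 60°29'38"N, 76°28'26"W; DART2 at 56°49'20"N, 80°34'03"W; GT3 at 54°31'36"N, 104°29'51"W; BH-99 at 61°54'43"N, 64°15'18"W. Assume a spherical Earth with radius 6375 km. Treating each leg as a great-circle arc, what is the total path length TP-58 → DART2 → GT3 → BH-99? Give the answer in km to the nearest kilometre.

4437 km

TP-58: φ = +60.49389°, λ = -76.47389°
DART2: φ = +56.82222°, λ = -80.56750°
GT3: φ = +54.52667°, λ = -104.49750°
BH-99: φ = +61.91194°, λ = -64.25500°
TP-58→DART2: c = 0.074047 rad, d = 472.05 km
DART2→GT3: c = 0.237627 rad, d = 1514.87 km
GT3→BH-99: c = 0.384370 rad, d = 2450.36 km
Total = 472.05 + 1514.87 + 2450.36 = 4437.28 km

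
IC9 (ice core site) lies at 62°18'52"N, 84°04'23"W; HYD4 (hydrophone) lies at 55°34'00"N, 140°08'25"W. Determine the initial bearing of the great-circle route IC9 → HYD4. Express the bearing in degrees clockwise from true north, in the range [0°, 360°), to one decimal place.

282.5°

IC9: φ = +62.31444°, λ = -84.07306°
HYD4: φ = +55.56667°, λ = -140.14028°
Δλ = -56.0672°
y = sin Δλ · cos φ₂ = -0.469147
x = cos φ₁ sin φ₂ − sin φ₁ cos φ₂ cos Δλ = 0.103705
θ = atan2(y, x) = -77.5353° → 282.4647° (mod 360°)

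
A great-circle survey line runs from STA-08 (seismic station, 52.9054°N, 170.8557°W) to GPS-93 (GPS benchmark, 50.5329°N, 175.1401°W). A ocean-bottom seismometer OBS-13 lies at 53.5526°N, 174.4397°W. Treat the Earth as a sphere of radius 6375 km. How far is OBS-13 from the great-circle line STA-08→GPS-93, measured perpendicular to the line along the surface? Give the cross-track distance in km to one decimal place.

δ₁₃ = central angle STA-08→OBS-13 = 0.039107 rad  (haversine)
θ₁₃ = bearing STA-08→OBS-13 = 288.217°,  θ₁₂ = bearing STA-08→GPS-93 = 229.906°
dₓₜ = R·arcsin(sin δ₁₃ · sin(θ₁₃ − θ₁₂)) = 6375·arcsin(0.03910·sin(58.311°)) = 212.123 km
|dₓₜ| = 212.123 km

212.1 km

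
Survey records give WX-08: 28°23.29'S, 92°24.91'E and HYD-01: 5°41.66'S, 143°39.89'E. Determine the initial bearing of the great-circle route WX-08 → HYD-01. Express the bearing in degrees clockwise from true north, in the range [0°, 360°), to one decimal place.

74.9°

WX-08: φ = -28.38817°, λ = +92.41517°
HYD-01: φ = -5.69433°, λ = +143.66483°
Δλ = 51.2497°
y = sin Δλ · cos φ₂ = 0.776032
x = cos φ₁ sin φ₂ − sin φ₁ cos φ₂ cos Δλ = 0.208835
θ = atan2(y, x) = 74.9382° → 74.9382° (mod 360°)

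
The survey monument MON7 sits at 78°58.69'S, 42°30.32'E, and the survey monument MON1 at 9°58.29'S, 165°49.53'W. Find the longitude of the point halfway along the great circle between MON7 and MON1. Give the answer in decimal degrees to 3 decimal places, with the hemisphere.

172.165°W

MON7: φ = -78.97817°, λ = +42.50533°
MON1: φ = -9.97150°, λ = -165.82550°
Bx = cos φ₂ cos Δλ = -0.866925,  By = cos φ₂ sin Δλ = 0.467393
φₘ = atan2(sin φ₁ + sin φ₂, √((cos φ₁ + Bx)² + By²)) = -54.56627°
λₘ = λ₁ + atan2(By, cos φ₁ + Bx) = -172.16526°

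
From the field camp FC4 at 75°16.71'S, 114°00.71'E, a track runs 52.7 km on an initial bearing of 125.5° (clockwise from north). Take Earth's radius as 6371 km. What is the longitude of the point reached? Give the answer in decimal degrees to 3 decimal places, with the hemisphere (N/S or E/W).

115.558°E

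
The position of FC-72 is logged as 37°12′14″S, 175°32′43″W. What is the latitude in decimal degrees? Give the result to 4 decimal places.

37.2039°S

37° + 12′/60 + 14″/3600 = 37 + 0.20000 + 0.00389 = 37.2039°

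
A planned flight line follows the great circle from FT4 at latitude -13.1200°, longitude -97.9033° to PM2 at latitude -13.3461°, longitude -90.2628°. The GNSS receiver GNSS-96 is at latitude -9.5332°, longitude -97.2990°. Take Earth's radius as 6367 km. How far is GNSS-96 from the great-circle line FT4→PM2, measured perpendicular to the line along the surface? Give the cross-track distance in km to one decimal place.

401.1 km

δ₁₃ = central angle FT4→GNSS-96 = 0.063450 rad  (haversine)
θ₁₃ = bearing FT4→GNSS-96 = 9.441°,  θ₁₂ = bearing FT4→PM2 = 92.614°
dₓₜ = R·arcsin(sin δ₁₃ · sin(θ₁₃ − θ₁₂)) = 6367·arcsin(0.06341·sin(-83.173°)) = -401.115 km
|dₓₜ| = 401.115 km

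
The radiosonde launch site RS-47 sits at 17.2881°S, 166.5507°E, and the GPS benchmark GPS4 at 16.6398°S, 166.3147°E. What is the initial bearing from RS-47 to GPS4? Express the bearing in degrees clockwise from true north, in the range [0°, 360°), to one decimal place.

340.8°

Δλ = -0.2360°
y = sin Δλ · cos φ₂ = -0.003946
x = cos φ₁ sin φ₂ − sin φ₁ cos φ₂ cos Δλ = 0.011312
θ = atan2(y, x) = -19.2321° → 340.7679° (mod 360°)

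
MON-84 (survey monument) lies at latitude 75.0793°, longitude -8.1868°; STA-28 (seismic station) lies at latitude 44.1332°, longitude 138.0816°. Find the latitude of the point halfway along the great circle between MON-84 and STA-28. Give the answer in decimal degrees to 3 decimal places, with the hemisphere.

Bx = cos φ₂ cos Δλ = -0.596893,  By = cos φ₂ sin Δλ = 0.398554
φₘ = atan2(sin φ₁ + sin φ₂, √((cos φ₁ + Bx)² + By²)) = 72.52278°
λₘ = λ₁ + atan2(By, cos φ₁ + Bx) = 122.23112°

72.523°N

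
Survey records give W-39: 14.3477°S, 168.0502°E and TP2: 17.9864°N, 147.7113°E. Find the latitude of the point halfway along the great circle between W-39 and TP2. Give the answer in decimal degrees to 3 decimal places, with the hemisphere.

Bx = cos φ₂ cos Δλ = 0.891830,  By = cos φ₂ sin Δλ = -0.330586
φₘ = atan2(sin φ₁ + sin φ₂, √((cos φ₁ + Bx)² + By²)) = 1.84837°
λₘ = λ₁ + atan2(By, cos φ₁ + Bx) = 157.97539°

1.848°N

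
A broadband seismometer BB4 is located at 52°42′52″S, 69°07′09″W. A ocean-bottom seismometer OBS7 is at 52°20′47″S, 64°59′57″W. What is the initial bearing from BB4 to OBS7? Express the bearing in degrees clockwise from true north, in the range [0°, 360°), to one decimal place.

BB4: φ = -52.71444°, λ = -69.11917°
OBS7: φ = -52.34639°, λ = -64.99917°
Δλ = 4.1200°
y = sin Δλ · cos φ₂ = 0.043889
x = cos φ₁ sin φ₂ − sin φ₁ cos φ₂ cos Δλ = 0.005168
θ = atan2(y, x) = 83.2847° → 83.2847° (mod 360°)

83.3°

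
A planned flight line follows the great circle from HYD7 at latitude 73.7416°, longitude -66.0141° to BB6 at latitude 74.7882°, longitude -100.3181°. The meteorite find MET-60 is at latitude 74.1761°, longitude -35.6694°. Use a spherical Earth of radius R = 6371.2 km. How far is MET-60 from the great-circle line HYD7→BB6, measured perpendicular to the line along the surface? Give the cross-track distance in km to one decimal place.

595.8 km

δ₁₃ = central angle HYD7→MET-60 = 0.144955 rad  (haversine)
θ₁₃ = bearing HYD7→MET-60 = 72.496°,  θ₁₂ = bearing HYD7→BB6 = 292.773°
dₓₜ = R·arcsin(sin δ₁₃ · sin(θ₁₃ − θ₁₂)) = 6371.2·arcsin(0.14445·sin(-220.277°)) = 595.834 km
|dₓₜ| = 595.834 km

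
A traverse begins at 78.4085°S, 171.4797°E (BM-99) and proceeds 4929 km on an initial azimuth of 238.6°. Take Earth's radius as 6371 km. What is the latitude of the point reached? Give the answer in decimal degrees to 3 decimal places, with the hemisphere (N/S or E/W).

50.707°S

δ = d/R = 4929/6371 = 0.773662 rad
φ₂ = arcsin(sin φ₁ cos δ + cos φ₁ sin δ cos θ)
   = arcsin(-0.97961·0.71536 + 0.20093·0.69876·-0.52101) = -50.70710°
λ₂ = λ₁ + atan2(sin θ sin δ cos φ₁, cos δ − sin φ₁ sin φ₂) = 61.83547°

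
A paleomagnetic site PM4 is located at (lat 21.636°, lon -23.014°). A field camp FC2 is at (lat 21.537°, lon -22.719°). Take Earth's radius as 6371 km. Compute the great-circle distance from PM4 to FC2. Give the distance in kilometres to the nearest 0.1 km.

Δφ = -0.0990°,  Δλ = 0.2950°
a = sin²(Δφ/2) + cos φ₁ cos φ₂ sin²(Δλ/2) = 0.000006
c = 2·arcsin(√a) = 0.005090 rad = 0.2916°
d = R·c = 6371 × 0.005090 = 32.4 km

32.4 km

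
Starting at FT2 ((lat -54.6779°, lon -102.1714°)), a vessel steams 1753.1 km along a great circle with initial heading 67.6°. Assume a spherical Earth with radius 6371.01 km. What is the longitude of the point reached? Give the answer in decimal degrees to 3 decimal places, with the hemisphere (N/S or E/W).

80.768°W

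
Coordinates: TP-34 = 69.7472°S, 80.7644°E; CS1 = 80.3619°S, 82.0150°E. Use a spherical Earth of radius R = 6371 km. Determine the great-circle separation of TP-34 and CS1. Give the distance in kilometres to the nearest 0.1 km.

1180.8 km

Δφ = -10.6147°,  Δλ = 1.2506°
a = sin²(Δφ/2) + cos φ₁ cos φ₂ sin²(Δλ/2) = 0.008563
c = 2·arcsin(√a) = 0.185336 rad = 10.6190°
d = R·c = 6371 × 0.185336 = 1180.8 km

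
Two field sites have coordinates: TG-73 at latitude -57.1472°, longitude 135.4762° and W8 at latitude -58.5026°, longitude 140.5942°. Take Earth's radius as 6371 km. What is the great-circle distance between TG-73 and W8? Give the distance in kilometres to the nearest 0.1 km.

Δφ = -1.3554°,  Δλ = 5.1180°
a = sin²(Δφ/2) + cos φ₁ cos φ₂ sin²(Δλ/2) = 0.000705
c = 2·arcsin(√a) = 0.053106 rad = 3.0427°
d = R·c = 6371 × 0.053106 = 338.3 km

338.3 km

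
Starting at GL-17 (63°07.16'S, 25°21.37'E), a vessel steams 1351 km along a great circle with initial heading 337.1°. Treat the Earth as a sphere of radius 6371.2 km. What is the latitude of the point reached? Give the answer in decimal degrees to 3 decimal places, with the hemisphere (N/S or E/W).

51.657°S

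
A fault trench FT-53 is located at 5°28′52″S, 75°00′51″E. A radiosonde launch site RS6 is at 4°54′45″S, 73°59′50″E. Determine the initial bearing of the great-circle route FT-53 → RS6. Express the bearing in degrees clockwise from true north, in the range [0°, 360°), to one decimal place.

299.3°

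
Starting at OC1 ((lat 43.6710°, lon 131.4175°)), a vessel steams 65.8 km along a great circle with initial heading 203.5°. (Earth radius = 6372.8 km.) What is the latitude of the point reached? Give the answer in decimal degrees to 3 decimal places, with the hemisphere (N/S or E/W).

43.128°N

δ = d/R = 65.8/6372.8 = 0.010325 rad
φ₂ = arcsin(sin φ₁ cos δ + cos φ₁ sin δ cos θ)
   = arcsin(0.69052·0.99995 + 0.72332·0.01032·-0.91706) = 43.12802°
λ₂ = λ₁ + atan2(sin θ sin δ cos φ₁, cos δ − sin φ₁ sin φ₂) = 131.09428°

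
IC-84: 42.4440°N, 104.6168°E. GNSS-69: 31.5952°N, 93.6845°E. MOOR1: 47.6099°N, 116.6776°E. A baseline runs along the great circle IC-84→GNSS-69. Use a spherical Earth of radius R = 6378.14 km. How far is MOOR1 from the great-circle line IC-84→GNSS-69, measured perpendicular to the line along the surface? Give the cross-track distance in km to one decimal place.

δ₁₃ = central angle IC-84→MOOR1 = 0.173674 rad  (haversine)
θ₁₃ = bearing IC-84→MOOR1 = 54.607°,  θ₁₂ = bearing IC-84→GNSS-69 = 222.259°
dₓₜ = R·arcsin(sin δ₁₃ · sin(θ₁₃ − θ₁₂)) = 6378.14·arcsin(0.17280·sin(-167.651°)) = -235.764 km
|dₓₜ| = 235.764 km

235.8 km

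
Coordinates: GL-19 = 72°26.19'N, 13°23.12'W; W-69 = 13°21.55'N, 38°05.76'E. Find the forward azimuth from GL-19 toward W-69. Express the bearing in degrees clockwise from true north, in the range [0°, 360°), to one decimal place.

123.7°

GL-19: φ = +72.43650°, λ = -13.38533°
W-69: φ = +13.35917°, λ = +38.09600°
Δλ = 51.4813°
y = sin Δλ · cos φ₂ = 0.761234
x = cos φ₁ sin φ₂ − sin φ₁ cos φ₂ cos Δλ = -0.507948
θ = atan2(y, x) = 123.7140° → 123.7140° (mod 360°)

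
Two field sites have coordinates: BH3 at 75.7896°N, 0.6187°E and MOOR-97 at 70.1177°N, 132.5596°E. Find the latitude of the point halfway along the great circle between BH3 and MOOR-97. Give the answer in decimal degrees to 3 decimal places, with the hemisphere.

Bx = cos φ₂ cos Δλ = -0.227303,  By = cos φ₂ sin Δλ = 0.252970
φₘ = atan2(sin φ₁ + sin φ₂, √((cos φ₁ + Bx)² + By²)) = 82.43533°
λₘ = λ₁ + atan2(By, cos φ₁ + Bx) = 86.50810°

82.435°N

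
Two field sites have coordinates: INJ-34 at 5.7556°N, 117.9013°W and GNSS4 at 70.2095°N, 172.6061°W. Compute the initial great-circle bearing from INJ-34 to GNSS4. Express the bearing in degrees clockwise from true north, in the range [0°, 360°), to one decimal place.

Δλ = -54.7048°
y = sin Δλ · cos φ₂ = -0.276346
x = cos φ₁ sin φ₂ − sin φ₁ cos φ₂ cos Δλ = 0.916575
θ = atan2(y, x) = -16.7780° → 343.2220° (mod 360°)

343.2°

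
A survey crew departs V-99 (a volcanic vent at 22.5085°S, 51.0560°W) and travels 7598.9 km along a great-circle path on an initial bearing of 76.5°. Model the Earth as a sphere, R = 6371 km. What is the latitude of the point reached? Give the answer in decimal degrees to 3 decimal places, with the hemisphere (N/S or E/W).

δ = d/R = 7598.9/6371 = 1.192733 rad
φ₂ = arcsin(sin φ₁ cos δ + cos φ₁ sin δ cos θ)
   = arcsin(-0.38282·0.36912 + 0.92382·0.92938·0.23345) = 3.38959°
λ₂ = λ₁ + atan2(sin θ sin δ cos φ₁, cos δ − sin φ₁ sin φ₂) = 13.80583°

3.390°N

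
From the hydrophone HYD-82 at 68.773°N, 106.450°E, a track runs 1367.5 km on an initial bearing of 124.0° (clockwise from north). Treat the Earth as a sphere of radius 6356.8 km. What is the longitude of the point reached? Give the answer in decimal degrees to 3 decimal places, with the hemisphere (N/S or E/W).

127.287°E

δ = d/R = 1367.5/6356.8 = 0.215124 rad
φ₂ = arcsin(sin φ₁ cos δ + cos φ₁ sin δ cos θ)
   = arcsin(0.93215·0.97695 + 0.36206·0.21347·-0.55919) = 60.16336°
λ₂ = λ₁ + atan2(sin θ sin δ cos φ₁, cos δ − sin φ₁ sin φ₂) = 127.28666°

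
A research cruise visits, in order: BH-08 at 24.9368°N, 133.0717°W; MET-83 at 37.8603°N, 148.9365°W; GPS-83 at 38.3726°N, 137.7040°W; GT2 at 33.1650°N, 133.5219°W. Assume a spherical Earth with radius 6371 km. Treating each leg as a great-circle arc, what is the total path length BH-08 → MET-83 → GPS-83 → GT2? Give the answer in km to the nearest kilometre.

3750 km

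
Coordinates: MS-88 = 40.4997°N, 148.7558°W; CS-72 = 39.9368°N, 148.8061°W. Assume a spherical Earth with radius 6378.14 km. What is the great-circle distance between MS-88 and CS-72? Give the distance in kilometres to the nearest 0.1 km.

Δφ = -0.5629°,  Δλ = -0.0503°
a = sin²(Δφ/2) + cos φ₁ cos φ₂ sin²(Δλ/2) = 0.000024
c = 2·arcsin(√a) = 0.009847 rad = 0.5642°
d = R·c = 6378.14 × 0.009847 = 62.8 km

62.8 km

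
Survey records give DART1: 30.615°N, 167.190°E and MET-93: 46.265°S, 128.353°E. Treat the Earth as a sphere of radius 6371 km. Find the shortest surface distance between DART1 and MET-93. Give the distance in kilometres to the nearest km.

Δφ = -76.8800°,  Δλ = -38.8370°
a = sin²(Δφ/2) + cos φ₁ cos φ₂ sin²(Δλ/2) = 0.452267
c = 2·arcsin(√a) = 1.475185 rad = 84.5219°
d = R·c = 6371 × 1.475185 = 9398.4 km

9398 km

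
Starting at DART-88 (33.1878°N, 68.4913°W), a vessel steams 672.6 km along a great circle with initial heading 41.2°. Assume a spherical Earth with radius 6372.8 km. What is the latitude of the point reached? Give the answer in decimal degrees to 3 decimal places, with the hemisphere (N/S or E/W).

δ = d/R = 672.6/6372.8 = 0.105542 rad
φ₂ = arcsin(sin φ₁ cos δ + cos φ₁ sin δ cos θ)
   = arcsin(0.54739·0.99444 + 0.83688·0.10535·0.75241) = 37.63825°
λ₂ = λ₁ + atan2(sin θ sin δ cos φ₁, cos δ − sin φ₁ sin φ₂) = -63.46417°

37.638°N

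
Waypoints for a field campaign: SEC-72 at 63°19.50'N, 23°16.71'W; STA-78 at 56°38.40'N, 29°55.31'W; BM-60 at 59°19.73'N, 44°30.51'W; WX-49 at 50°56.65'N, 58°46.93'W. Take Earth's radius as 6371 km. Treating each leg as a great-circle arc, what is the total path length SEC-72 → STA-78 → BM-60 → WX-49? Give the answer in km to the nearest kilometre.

SEC-72: φ = +63.32500°, λ = -23.27850°
STA-78: φ = +56.64000°, λ = -29.92183°
BM-60: φ = +59.32883°, λ = -44.50850°
WX-49: φ = +50.94417°, λ = -58.78217°
SEC-72→STA-78: c = 0.130141 rad, d = 829.13 km
STA-78→BM-60: c = 0.142545 rad, d = 908.16 km
BM-60→WX-49: c = 0.203381 rad, d = 1295.74 km
Total = 829.13 + 908.16 + 1295.74 = 3033.03 km

3033 km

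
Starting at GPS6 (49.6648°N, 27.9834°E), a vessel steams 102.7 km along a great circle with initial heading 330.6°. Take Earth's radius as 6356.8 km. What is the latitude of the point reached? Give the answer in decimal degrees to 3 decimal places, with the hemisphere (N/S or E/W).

50.469°N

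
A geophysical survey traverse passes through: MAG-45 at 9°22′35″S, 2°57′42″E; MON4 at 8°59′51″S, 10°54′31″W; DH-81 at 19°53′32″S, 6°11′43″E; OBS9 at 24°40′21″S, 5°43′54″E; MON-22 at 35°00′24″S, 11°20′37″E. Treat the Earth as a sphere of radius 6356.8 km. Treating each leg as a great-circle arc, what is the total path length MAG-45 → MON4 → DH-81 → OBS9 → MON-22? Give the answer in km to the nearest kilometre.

MAG-45: φ = -9.37639°, λ = +2.96167°
MON4: φ = -8.99750°, λ = -10.90861°
DH-81: φ = -19.89222°, λ = +6.19528°
OBS9: φ = -24.67250°, λ = +5.73167°
MON-22: φ = -35.00667°, λ = +11.34361°
MAG-45→MON4: c = 0.239053 rad, d = 1519.61 km
MON4→DH-81: c = 0.345519 rad, d = 2196.40 km
DH-81→OBS9: c = 0.083767 rad, d = 532.49 km
OBS9→MON-22: c = 0.199273 rad, d = 1266.74 km
Total = 1519.61 + 2196.40 + 532.49 + 1266.74 = 5515.23 km

5515 km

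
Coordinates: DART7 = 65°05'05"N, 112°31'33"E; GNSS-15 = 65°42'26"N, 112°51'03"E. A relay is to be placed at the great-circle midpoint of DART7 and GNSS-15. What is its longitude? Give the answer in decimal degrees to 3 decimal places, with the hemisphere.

DART7: φ = +65.08472°, λ = +112.52583°
GNSS-15: φ = +65.70722°, λ = +112.85083°
Bx = cos φ₂ cos Δλ = 0.411393,  By = cos φ₂ sin Δλ = 0.002334
φₘ = atan2(sin φ₁ + sin φ₂, √((cos φ₁ + Bx)² + By²)) = 65.39606°
λₘ = λ₁ + atan2(By, cos φ₁ + Bx) = 112.68641°

112.686°E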